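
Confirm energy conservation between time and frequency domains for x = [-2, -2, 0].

Time domain:
Σ|x[n]|² = |-2|² + |-2|² + |0|² = 8.0000

Frequency domain:
(1/3)Σ|X[k]|² = (1/3)(|-4|² + |-1.0000+1.7321i|² + |-1.0000-1.7321i|²) = (1/3)·24.0000 = 8.0000

Both sides agree, confirming Parseval's theorem.

Σ|x[n]|² = (1/N)Σ|X[k]|² = 8.0000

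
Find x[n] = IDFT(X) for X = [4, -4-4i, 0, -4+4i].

x[n] = (1/4) Σ(k=0 to 3) X[k] · e^(2πikn/4)

Computing each x[n]:
x[0] = -1
x[1] = 3
x[2] = 3
x[3] = -1

x = [-1, 3, 3, -1]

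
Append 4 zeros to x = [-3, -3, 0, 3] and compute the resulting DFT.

Original 4-point DFT: [-3, -3+6i, -3, -3-6i]
Zero-padded 8-point DFT provides frequency interpolation.

DFT_8([x, 0, ...]) = [-3, -7.2426, -3+6i, 1.2426, -3, 1.2426, -3-6i, -7.2426]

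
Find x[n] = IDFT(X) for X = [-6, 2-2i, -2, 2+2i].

x[n] = (1/4) Σ(k=0 to 3) X[k] · e^(2πikn/4)

Computing each x[n]:
x[0] = -1
x[1] = 0
x[2] = -3
x[3] = -2

x = [-1, 0, -3, -2]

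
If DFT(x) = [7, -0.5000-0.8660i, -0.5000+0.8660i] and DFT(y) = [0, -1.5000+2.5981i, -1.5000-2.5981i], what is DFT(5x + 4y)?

By linearity: DFT(5x + 4y) = 5·DFT(x) + 4·DFT(y)
= 5·[7, -0.5000-0.8660i, -0.5000+0.8660i] + 4·[0, -1.5000+2.5981i, -1.5000-2.5981i]

Computing element-wise:
Z[0] = 5·(7) + 4·(0) = 35
Z[1] = 5·(-0.5000-0.8660i) + 4·(-1.5000+2.5981i) = -8.5000+6.0624i
Z[2] = 5·(-0.5000+0.8660i) + 4·(-1.5000-2.5981i) = -8.5000-6.0624i

DFT(5x + 4y) = 5·X + 4·Y = [35, -8.5000+6.0624i, -8.5000-6.0624i]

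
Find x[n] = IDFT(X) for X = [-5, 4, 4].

x[n] = (1/3) Σ(k=0 to 2) X[k] · e^(2πikn/3)

Computing each x[n]:
x[0] = 1
x[1] = -3
x[2] = -3

x = [1, -3, -3]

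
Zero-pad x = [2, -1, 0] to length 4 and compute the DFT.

Original 3-point DFT: [1, 2.5000+0.8660i, 2.5000-0.8660i]
Zero-padded 4-point DFT provides frequency interpolation.

DFT_4([x, 0, ...]) = [1, 2+1i, 3, 2-1i]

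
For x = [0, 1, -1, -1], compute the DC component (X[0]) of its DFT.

X[0] = Σ(n=0 to 3) x[n] · ω_4^0 = Σ x[n]
= (0) + (1) + (-1) + (-1)

X[0] = -1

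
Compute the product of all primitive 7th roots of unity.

The primitive 7th roots of unity are ω_7^k for k coprime to 7: k ∈ {1, 2, 3, 4, 5, 6}
Their product equals the constant term of the cyclotomic polynomial Φ_7(x) up to sign.
For n ≥ 3, the product of all primitive nth roots of unity is 1. (For n=1 it is 1; for n=2 it is -1.)

1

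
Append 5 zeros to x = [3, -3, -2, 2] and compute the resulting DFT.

Original 4-point DFT: [0, 5+5i, 2, 5-5i]
Zero-padded 9-point DFT provides frequency interpolation.

DFT_9([x, 0, ...]) = [0, -0.6454+2.1659i, 3.3584+5.3705i, 7.5000+0.8660i, 3.2870-1.9916i, 3.2870+1.9916i, 7.5000-0.8660i, 3.3584-5.3705i, -0.6454-2.1659i]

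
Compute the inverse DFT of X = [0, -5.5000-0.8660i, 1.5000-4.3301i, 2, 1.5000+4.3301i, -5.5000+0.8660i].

x[n] = (1/6) Σ(k=0 to 5) X[k] · e^(2πikn/6)

Computing each x[n]:
x[0] = -1
x[1] = 0
x[2] = 0
x[3] = 2
x[4] = 2
x[5] = -3

x = [-1, 0, 0, 2, 2, -3]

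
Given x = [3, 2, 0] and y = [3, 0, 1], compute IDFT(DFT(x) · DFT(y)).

(x ⊛ y)[n] = Σ(m=0 to 2) x[m] · y[(n-m) mod 3]

Computing each output sample:
(x ⊛ y)[0] = 11
(x ⊛ y)[1] = 6
(x ⊛ y)[2] = 3

x ⊛ y = [11, 6, 3]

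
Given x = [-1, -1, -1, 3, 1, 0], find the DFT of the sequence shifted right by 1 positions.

Time shift by 1: X_shifted[k] = ω_6^(1k) · X[k]
Shifted x = [0, -1, -1, -1, 3, 1]

DFT(x[n-1]) = [1, 5.1962i, -2.0000-1.7321i, 3, -2.0000+1.7321i, -5.1962i]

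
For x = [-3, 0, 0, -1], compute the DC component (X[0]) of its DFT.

X[0] = Σ(n=0 to 3) x[n] · ω_4^0 = Σ x[n]
= (-3) + (0) + (0) + (-1)

X[0] = -4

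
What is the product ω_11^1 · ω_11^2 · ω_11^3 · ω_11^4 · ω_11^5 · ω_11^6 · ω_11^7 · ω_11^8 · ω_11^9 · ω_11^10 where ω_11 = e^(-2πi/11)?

The primitive 11th roots of unity are ω_11^k for k coprime to 11: k ∈ {1, 2, 3, 4, 5, 6, 7, 8, 9, 10}
Their product equals the constant term of the cyclotomic polynomial Φ_11(x) up to sign.
For n ≥ 3, the product of all primitive nth roots of unity is 1. (For n=1 it is 1; for n=2 it is -1.)

1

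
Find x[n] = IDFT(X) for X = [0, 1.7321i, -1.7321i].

x[n] = (1/3) Σ(k=0 to 2) X[k] · e^(2πikn/3)

Computing each x[n]:
x[0] = 0
x[1] = -1
x[2] = 1

x = [0, -1, 1]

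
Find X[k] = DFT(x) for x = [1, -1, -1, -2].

X[k] = Σ(n=0 to 3) x[n] · ω_4^(nk)
where ω_4 = e^(-2πi/4)

Computing each X[k]:
X[0] = -3
X[1] = 2-1i
X[2] = 3
X[3] = 2+1i

X = [-3, 2-1i, 3, 2+1i]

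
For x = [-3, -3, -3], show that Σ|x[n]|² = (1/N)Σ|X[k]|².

Time domain:
Σ|x[n]|² = |-3|² + |-3|² + |-3|² = 27.0000

Frequency domain:
(1/3)Σ|X[k]|² = (1/3)(|-9|² + |0|² + |0|²) = (1/3)·81.0000 = 27.0000

Both sides agree, confirming Parseval's theorem.

Σ|x[n]|² = (1/N)Σ|X[k]|² = 27.0000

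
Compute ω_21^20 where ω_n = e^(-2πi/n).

ω_21^20 = e^(-2πi·20/21)
= cos(-2π·20/21) + i·sin(-2π·20/21)
= cos(-40π/21) + i·sin(-40π/21)

ω_21^20 = cos(-40π/21) + i·sin(-40π/21) = 0.9556+0.2948i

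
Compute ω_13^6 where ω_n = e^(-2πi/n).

ω_13^6 = e^(-2πi·6/13)
= cos(-2π·6/13) + i·sin(-2π·6/13)
= cos(-12π/13) + i·sin(-12π/13)

ω_13^6 = cos(-12π/13) + i·sin(-12π/13) = -0.9709-0.2393i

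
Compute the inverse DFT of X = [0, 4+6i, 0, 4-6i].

x[n] = (1/4) Σ(k=0 to 3) X[k] · e^(2πikn/4)

Computing each x[n]:
x[0] = 2
x[1] = -3
x[2] = -2
x[3] = 3

x = [2, -3, -2, 3]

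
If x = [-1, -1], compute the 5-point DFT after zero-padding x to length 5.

Original 2-point DFT: [-2, 0]
Zero-padded 5-point DFT provides frequency interpolation.

DFT_5([x, 0, ...]) = [-2, -1.3090+0.9511i, -0.1910+0.5878i, -0.1910-0.5878i, -1.3090-0.9511i]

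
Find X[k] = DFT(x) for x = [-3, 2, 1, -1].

X[k] = Σ(n=0 to 3) x[n] · ω_4^(nk)
where ω_4 = e^(-2πi/4)

Computing each X[k]:
X[0] = -1
X[1] = -4-3i
X[2] = -3
X[3] = -4+3i

X = [-1, -4-3i, -3, -4+3i]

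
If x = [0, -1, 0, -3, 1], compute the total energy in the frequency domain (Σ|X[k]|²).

Parseval: Σ|x[n]|² = (1/N)Σ|X[k]|², so Σ|X[k]|² = N·Σ|x[n]|² = 5·11.0000

Σ|X[k]|² = N·Σ|x[n]|² = 5·11.0000 = 55.0000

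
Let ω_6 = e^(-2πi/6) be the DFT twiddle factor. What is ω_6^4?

ω_6^4 = e^(-2πi·4/6)
= cos(-2π·4/6) + i·sin(-2π·4/6)
= cos(-8π/6) + i·sin(-8π/6)

ω_6^4 = cos(-8π/6) + i·sin(-8π/6) = -0.5000+0.8660i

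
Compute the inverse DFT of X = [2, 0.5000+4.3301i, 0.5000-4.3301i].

x[n] = (1/3) Σ(k=0 to 2) X[k] · e^(2πikn/3)

Computing each x[n]:
x[0] = 1
x[1] = -2
x[2] = 3

x = [1, -2, 3]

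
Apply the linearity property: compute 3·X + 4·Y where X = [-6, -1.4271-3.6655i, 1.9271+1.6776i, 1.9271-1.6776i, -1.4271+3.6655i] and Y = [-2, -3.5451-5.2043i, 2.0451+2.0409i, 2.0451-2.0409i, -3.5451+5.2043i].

By linearity: DFT(3x + 4y) = 3·DFT(x) + 4·DFT(y)
= 3·[-6, -1.4271-3.6655i, 1.9271+1.6776i, 1.9271-1.6776i, -1.4271+3.6655i] + 4·[-2, -3.5451-5.2043i, 2.0451+2.0409i, 2.0451-2.0409i, -3.5451+5.2043i]

Computing element-wise:
Z[0] = 3·(-6) + 4·(-2) = -26
Z[1] = 3·(-1.4271-3.6655i) + 4·(-3.5451-5.2043i) = -18.4617-31.8137i
Z[2] = 3·(1.9271+1.6776i) + 4·(2.0451+2.0409i) = 13.9617+13.1964i
Z[3] = 3·(1.9271-1.6776i) + 4·(2.0451-2.0409i) = 13.9617-13.1964i
Z[4] = 3·(-1.4271+3.6655i) + 4·(-3.5451+5.2043i) = -18.4617+31.8137i

DFT(3x + 4y) = 3·X + 4·Y = [-26, -18.4617-31.8137i, 13.9617+13.1964i, 13.9617-13.1964i, -18.4617+31.8137i]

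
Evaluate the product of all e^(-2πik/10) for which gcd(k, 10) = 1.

The primitive 10th roots of unity are ω_10^k for k coprime to 10: k ∈ {1, 3, 7, 9}
Their product equals the constant term of the cyclotomic polynomial Φ_10(x) up to sign.
For n ≥ 3, the product of all primitive nth roots of unity is 1. (For n=1 it is 1; for n=2 it is -1.)

1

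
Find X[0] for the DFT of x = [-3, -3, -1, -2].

X[0] = Σ(n=0 to 3) x[n] · ω_4^0 = Σ x[n]
= (-3) + (-3) + (-1) + (-2)

X[0] = -9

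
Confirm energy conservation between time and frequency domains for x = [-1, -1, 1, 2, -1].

Time domain:
Σ|x[n]|² = |-1|² + |-1|² + |1|² + |2|² + |-1|² = 8.0000

Frequency domain:
(1/5)Σ|X[k]|² = (1/5)(|0|² + |-4.0451+0.5878i|² + |1.5451-0.9511i|² + |1.5451+0.9511i|² + |-4.0451-0.5878i|²) = (1/5)·40.0000 = 8.0000

Both sides agree, confirming Parseval's theorem.

Σ|x[n]|² = (1/N)Σ|X[k]|² = 8.0000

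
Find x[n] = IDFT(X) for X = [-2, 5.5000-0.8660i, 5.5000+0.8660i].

x[n] = (1/3) Σ(k=0 to 2) X[k] · e^(2πikn/3)

Computing each x[n]:
x[0] = 3
x[1] = -2
x[2] = -3

x = [3, -2, -3]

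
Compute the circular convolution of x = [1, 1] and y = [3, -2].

(x ⊛ y)[n] = Σ(m=0 to 1) x[m] · y[(n-m) mod 2]

Computing each output sample:
(x ⊛ y)[0] = 1
(x ⊛ y)[1] = 1

x ⊛ y = [1, 1]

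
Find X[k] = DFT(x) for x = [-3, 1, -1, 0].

X[k] = Σ(n=0 to 3) x[n] · ω_4^(nk)
where ω_4 = e^(-2πi/4)

Computing each X[k]:
X[0] = -3
X[1] = -2-1i
X[2] = -5
X[3] = -2+1i

X = [-3, -2-1i, -5, -2+1i]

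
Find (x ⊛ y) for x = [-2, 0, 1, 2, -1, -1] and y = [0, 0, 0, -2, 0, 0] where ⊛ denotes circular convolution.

(x ⊛ y)[n] = Σ(m=0 to 5) x[m] · y[(n-m) mod 6]

Computing each output sample:
(x ⊛ y)[0] = -4
(x ⊛ y)[1] = 2
(x ⊛ y)[2] = 2
(x ⊛ y)[3] = 4
(x ⊛ y)[4] = 0
(x ⊛ y)[5] = -2

x ⊛ y = [-4, 2, 2, 4, 0, -2]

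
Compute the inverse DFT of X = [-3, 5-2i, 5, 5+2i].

x[n] = (1/4) Σ(k=0 to 3) X[k] · e^(2πikn/4)

Computing each x[n]:
x[0] = 3
x[1] = -1
x[2] = -2
x[3] = -3

x = [3, -1, -2, -3]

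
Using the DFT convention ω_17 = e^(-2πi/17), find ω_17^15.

ω_17^15 = e^(-2πi·15/17)
= cos(-2π·15/17) + i·sin(-2π·15/17)
= cos(-30π/17) + i·sin(-30π/17)

ω_17^15 = cos(-30π/17) + i·sin(-30π/17) = 0.7390+0.6737i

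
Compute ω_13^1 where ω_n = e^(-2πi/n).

ω_13^1 = e^(-2πi·1/13)
= cos(-2π·1/13) + i·sin(-2π·1/13)
= cos(-2π/13) + i·sin(-2π/13)

ω_13^1 = cos(-2π/13) + i·sin(-2π/13) = 0.8855-0.4647i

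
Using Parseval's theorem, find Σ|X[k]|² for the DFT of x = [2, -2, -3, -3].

Parseval: Σ|x[n]|² = (1/N)Σ|X[k]|², so Σ|X[k]|² = N·Σ|x[n]|² = 4·26.0000

Σ|X[k]|² = N·Σ|x[n]|² = 4·26.0000 = 104.0000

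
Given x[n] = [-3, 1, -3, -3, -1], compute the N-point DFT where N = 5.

X[k] = Σ(n=0 to 4) x[n] · ω_5^(nk)
where ω_5 = e^(-2πi/5)

Computing each X[k]:
X[0] = -9
X[1] = 1.8541-1.9021i
X[2] = -4.8541-1.1756i
X[3] = -4.8541+1.1756i
X[4] = 1.8541+1.9021i

X = [-9, 1.8541-1.9021i, -4.8541-1.1756i, -4.8541+1.1756i, 1.8541+1.9021i]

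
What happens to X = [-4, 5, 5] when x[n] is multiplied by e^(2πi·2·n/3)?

Modulation property: DFT(ω_3^(-2n)·x[n]) = X[(k-2) mod 3], so circularly shift X by 2 positions.

X[k-2] = [5, 5, -4]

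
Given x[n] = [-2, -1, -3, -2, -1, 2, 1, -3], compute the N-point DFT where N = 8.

X[k] = Σ(n=0 to 7) x[n] · ω_8^(nk)
where ω_8 = e^(-2πi/8)

Computing each X[k]:
X[0] = -9
X[1] = -3.8284+5.4142i
X[2] = -1-6i
X[3] = 1.8284-2.5858i
X[4] = -1
X[5] = 1.8284+2.5858i
X[6] = -1+6i
X[7] = -3.8284-5.4142i

X = [-9, -3.8284+5.4142i, -1-6i, 1.8284-2.5858i, -1, 1.8284+2.5858i, -1+6i, -3.8284-5.4142i]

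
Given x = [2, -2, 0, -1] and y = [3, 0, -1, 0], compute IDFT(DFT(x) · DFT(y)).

(x ⊛ y)[n] = Σ(m=0 to 3) x[m] · y[(n-m) mod 4]

Computing each output sample:
(x ⊛ y)[0] = 6
(x ⊛ y)[1] = -5
(x ⊛ y)[2] = -2
(x ⊛ y)[3] = -1

x ⊛ y = [6, -5, -2, -1]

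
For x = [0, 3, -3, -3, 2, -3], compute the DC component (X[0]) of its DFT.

X[0] = Σ(n=0 to 5) x[n] · ω_6^0 = Σ x[n]
= (0) + (3) + (-3) + (-3) + (2) + (-3)

X[0] = -4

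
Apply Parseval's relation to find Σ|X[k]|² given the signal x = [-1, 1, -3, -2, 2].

Parseval: Σ|x[n]|² = (1/N)Σ|X[k]|², so Σ|X[k]|² = N·Σ|x[n]|² = 5·19.0000

Σ|X[k]|² = N·Σ|x[n]|² = 5·19.0000 = 95.0000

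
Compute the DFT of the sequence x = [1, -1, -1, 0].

X[k] = Σ(n=0 to 3) x[n] · ω_4^(nk)
where ω_4 = e^(-2πi/4)

Computing each X[k]:
X[0] = -1
X[1] = 2+1i
X[2] = 1
X[3] = 2-1i

X = [-1, 2+1i, 1, 2-1i]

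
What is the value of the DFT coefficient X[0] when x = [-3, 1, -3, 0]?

X[0] = Σ(n=0 to 3) x[n] · ω_4^0 = Σ x[n]
= (-3) + (1) + (-3) + (0)

X[0] = -5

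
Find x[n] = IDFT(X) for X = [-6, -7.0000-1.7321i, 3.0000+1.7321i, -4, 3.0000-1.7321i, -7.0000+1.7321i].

x[n] = (1/6) Σ(k=0 to 5) X[k] · e^(2πikn/6)

Computing each x[n]:
x[0] = -3
x[1] = -2
x[2] = 0
x[3] = 3
x[4] = -2
x[5] = -2

x = [-3, -2, 0, 3, -2, -2]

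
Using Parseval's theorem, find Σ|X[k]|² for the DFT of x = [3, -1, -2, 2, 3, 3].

Parseval: Σ|x[n]|² = (1/N)Σ|X[k]|², so Σ|X[k]|² = N·Σ|x[n]|² = 6·36.0000

Σ|X[k]|² = N·Σ|x[n]|² = 6·36.0000 = 216.0000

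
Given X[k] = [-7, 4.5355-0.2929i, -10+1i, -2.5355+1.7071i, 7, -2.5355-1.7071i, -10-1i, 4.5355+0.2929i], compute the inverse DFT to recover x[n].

x[n] = (1/8) Σ(k=0 to 7) X[k] · e^(2πikn/8)

Computing each x[n]:
x[0] = -2
x[1] = -1
x[2] = 3
x[3] = -3
x[4] = -3
x[5] = -3
x[6] = 2
x[7] = 0

x = [-2, -1, 3, -3, -3, -3, 2, 0]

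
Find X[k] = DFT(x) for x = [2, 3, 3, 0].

X[k] = Σ(n=0 to 3) x[n] · ω_4^(nk)
where ω_4 = e^(-2πi/4)

Computing each X[k]:
X[0] = 8
X[1] = -1-3i
X[2] = 2
X[3] = -1+3i

X = [8, -1-3i, 2, -1+3i]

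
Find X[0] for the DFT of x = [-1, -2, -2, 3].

X[0] = Σ(n=0 to 3) x[n] · ω_4^0 = Σ x[n]
= (-1) + (-2) + (-2) + (3)

X[0] = -2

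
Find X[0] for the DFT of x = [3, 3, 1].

X[0] = Σ(n=0 to 2) x[n] · ω_3^0 = Σ x[n]
= (3) + (3) + (1)

X[0] = 7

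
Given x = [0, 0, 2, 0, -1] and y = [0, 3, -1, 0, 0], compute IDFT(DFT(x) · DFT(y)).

(x ⊛ y)[n] = Σ(m=0 to 4) x[m] · y[(n-m) mod 5]

Computing each output sample:
(x ⊛ y)[0] = -3
(x ⊛ y)[1] = 1
(x ⊛ y)[2] = 0
(x ⊛ y)[3] = 6
(x ⊛ y)[4] = -2

x ⊛ y = [-3, 1, 0, 6, -2]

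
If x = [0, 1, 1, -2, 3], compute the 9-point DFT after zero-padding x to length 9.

Original 5-point DFT: [3, 2.0451+0.1388i, -3.5451+4.0287i, -3.5451-4.0287i, 2.0451-0.1388i]
Zero-padded 9-point DFT provides frequency interpolation.

DFT_9([x, 0, ...]) = [3, -0.8794-0.9216i, 2.5321-1.1305i, -4.5000-2.5981i, 1.3473+4.9872i, 1.3473-4.9872i, -4.5000+2.5981i, 2.5321+1.1305i, -0.8794+0.9216i]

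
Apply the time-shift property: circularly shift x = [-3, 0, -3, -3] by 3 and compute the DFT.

Time shift by 3: X_shifted[k] = ω_4^(3k) · X[k]
Shifted x = [0, -3, -3, -3]

DFT(x[n-3]) = [-9, 3, 3, 3]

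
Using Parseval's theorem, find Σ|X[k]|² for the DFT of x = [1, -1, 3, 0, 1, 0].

Parseval: Σ|x[n]|² = (1/N)Σ|X[k]|², so Σ|X[k]|² = N·Σ|x[n]|² = 6·12.0000

Σ|X[k]|² = N·Σ|x[n]|² = 6·12.0000 = 72.0000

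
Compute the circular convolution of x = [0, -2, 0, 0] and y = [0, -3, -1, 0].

(x ⊛ y)[n] = Σ(m=0 to 3) x[m] · y[(n-m) mod 4]

Computing each output sample:
(x ⊛ y)[0] = 0
(x ⊛ y)[1] = 0
(x ⊛ y)[2] = 6
(x ⊛ y)[3] = 2

x ⊛ y = [0, 0, 6, 2]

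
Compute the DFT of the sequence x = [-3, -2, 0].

X[k] = Σ(n=0 to 2) x[n] · ω_3^(nk)
where ω_3 = e^(-2πi/3)

Computing each X[k]:
X[0] = -5
X[1] = -2.0000+1.7321i
X[2] = -2.0000-1.7321i

X = [-5, -2.0000+1.7321i, -2.0000-1.7321i]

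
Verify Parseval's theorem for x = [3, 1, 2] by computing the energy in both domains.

Time domain:
Σ|x[n]|² = |3|² + |1|² + |2|² = 14.0000

Frequency domain:
(1/3)Σ|X[k]|² = (1/3)(|6|² + |1.5000+0.8660i|² + |1.5000-0.8660i|²) = (1/3)·42.0000 = 14.0000

Both sides agree, confirming Parseval's theorem.

Σ|x[n]|² = (1/N)Σ|X[k]|² = 14.0000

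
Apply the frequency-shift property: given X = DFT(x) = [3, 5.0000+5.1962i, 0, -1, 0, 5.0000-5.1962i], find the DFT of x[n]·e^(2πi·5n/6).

Modulation property: DFT(ω_6^(-5n)·x[n]) = X[(k-5) mod 6], so circularly shift X by 5 positions.

X[k-5] = [5.0000+5.1962i, 0, -1, 0, 5.0000-5.1962i, 3]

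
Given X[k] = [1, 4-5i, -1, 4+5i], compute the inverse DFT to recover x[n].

x[n] = (1/4) Σ(k=0 to 3) X[k] · e^(2πikn/4)

Computing each x[n]:
x[0] = 2
x[1] = 3
x[2] = -2
x[3] = -2

x = [2, 3, -2, -2]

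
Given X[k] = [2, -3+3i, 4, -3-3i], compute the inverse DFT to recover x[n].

x[n] = (1/4) Σ(k=0 to 3) X[k] · e^(2πikn/4)

Computing each x[n]:
x[0] = 0
x[1] = -2
x[2] = 3
x[3] = 1

x = [0, -2, 3, 1]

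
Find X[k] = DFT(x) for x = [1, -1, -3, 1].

X[k] = Σ(n=0 to 3) x[n] · ω_4^(nk)
where ω_4 = e^(-2πi/4)

Computing each X[k]:
X[0] = -2
X[1] = 4+2i
X[2] = -2
X[3] = 4-2i

X = [-2, 4+2i, -2, 4-2i]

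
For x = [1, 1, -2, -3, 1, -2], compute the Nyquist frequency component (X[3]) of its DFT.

X[3] = Σ(n=0 to 5) x[n] · ω_6^(3n) where ω_6 = e^(-2πi/6)
= (1)·ω_6^0 + (1)·ω_6^3 + (-2)·ω_6^6 + (-3)·ω_6^9 + (1)·ω_6^12 + (-2)·ω_6^15

X[3] = 4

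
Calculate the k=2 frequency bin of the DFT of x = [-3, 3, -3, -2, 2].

X[2] = Σ(n=0 to 4) x[n] · ω_5^(2n) where ω_5 = e^(-2πi/5)
= (-3)·ω_5^0 + (3)·ω_5^2 + (-3)·ω_5^4 + (-2)·ω_5^6 + (2)·ω_5^8

X[2] = -8.5902-1.5388i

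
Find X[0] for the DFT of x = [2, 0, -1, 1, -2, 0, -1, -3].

X[0] = Σ(n=0 to 7) x[n] · ω_8^0 = Σ x[n]
= (2) + (0) + (-1) + (1) + (-2) + (0) + (-1) + (-3)

X[0] = -4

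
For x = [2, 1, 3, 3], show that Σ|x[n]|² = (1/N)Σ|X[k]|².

Time domain:
Σ|x[n]|² = |2|² + |1|² + |3|² + |3|² = 23.0000

Frequency domain:
(1/4)Σ|X[k]|² = (1/4)(|9|² + |-1+2i|² + |1|² + |-1-2i|²) = (1/4)·92.0000 = 23.0000

Both sides agree, confirming Parseval's theorem.

Σ|x[n]|² = (1/N)Σ|X[k]|² = 23.0000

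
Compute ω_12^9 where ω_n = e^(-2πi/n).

ω_12^9 = e^(-2πi·9/12)
= cos(-2π·9/12) + i·sin(-2π·9/12)
= cos(-18π/12) + i·sin(-18π/12)

ω_12^9 = cos(-18π/12) + i·sin(-18π/12) = 1i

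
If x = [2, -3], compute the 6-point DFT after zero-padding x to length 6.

Original 2-point DFT: [-1, 5]
Zero-padded 6-point DFT provides frequency interpolation.

DFT_6([x, 0, ...]) = [-1, 0.5000+2.5981i, 3.5000+2.5981i, 5, 3.5000-2.5981i, 0.5000-2.5981i]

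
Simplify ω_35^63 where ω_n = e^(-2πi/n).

Since ω_35^35 = 1, powers reduce modulo 35.
63 mod 35 = 28
So ω_35^63 = ω_35^28 = e^(-2πi·28/35)

ω_35^63 = ω_35^28 = 0.3090+0.9511i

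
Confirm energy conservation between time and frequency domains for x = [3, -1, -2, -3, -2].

Time domain:
Σ|x[n]|² = |3|² + |-1|² + |-2|² + |-3|² + |-2|² = 27.0000

Frequency domain:
(1/5)Σ|X[k]|² = (1/5)(|-5|² + |6.1180-1.5388i|² + |3.8820+0.3633i|² + |3.8820-0.3633i|² + |6.1180+1.5388i|²) = (1/5)·135.0000 = 27.0000

Both sides agree, confirming Parseval's theorem.

Σ|x[n]|² = (1/N)Σ|X[k]|² = 27.0000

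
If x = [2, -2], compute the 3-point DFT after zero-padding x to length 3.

Original 2-point DFT: [0, 4]
Zero-padded 3-point DFT provides frequency interpolation.

DFT_3([x, 0, ...]) = [0, 3.0000+1.7321i, 3.0000-1.7321i]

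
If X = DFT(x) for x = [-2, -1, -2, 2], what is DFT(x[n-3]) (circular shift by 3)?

Time shift by 3: X_shifted[k] = ω_4^(3k) · X[k]
Shifted x = [-1, -2, 2, -2]

DFT(x[n-3]) = [-3, -3, 5, -3]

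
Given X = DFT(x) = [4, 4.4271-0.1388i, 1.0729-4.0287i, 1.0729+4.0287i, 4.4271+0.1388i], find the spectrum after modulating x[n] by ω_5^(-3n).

Modulation property: DFT(ω_5^(-3n)·x[n]) = X[(k-3) mod 5], so circularly shift X by 3 positions.

X[k-3] = [1.0729-4.0287i, 1.0729+4.0287i, 4.4271+0.1388i, 4, 4.4271-0.1388i]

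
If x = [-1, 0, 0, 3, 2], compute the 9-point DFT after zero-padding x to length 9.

Original 5-point DFT: [4, -2.8090+3.6655i, -1.6910-1.6776i, -1.6910+1.6776i, -2.8090-3.6655i]
Zero-padded 9-point DFT provides frequency interpolation.

DFT_9([x, 0, ...]) = [4, -4.3794-3.2821i, -0.9679+3.8837i, 1.0000-1.7321i, -2.1527-0.6285i, -2.1527+0.6285i, 1.0000+1.7321i, -0.9679-3.8837i, -4.3794+3.2821i]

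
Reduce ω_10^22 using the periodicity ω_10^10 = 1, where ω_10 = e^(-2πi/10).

Since ω_10^10 = 1, powers reduce modulo 10.
22 mod 10 = 2
So ω_10^22 = ω_10^2 = e^(-2πi·2/10)

ω_10^22 = ω_10^2 = 0.3090-0.9511i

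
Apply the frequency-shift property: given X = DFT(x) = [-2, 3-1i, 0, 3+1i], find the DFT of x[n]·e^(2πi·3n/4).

Modulation property: DFT(ω_4^(-3n)·x[n]) = X[(k-3) mod 4], so circularly shift X by 3 positions.

X[k-3] = [3-1i, 0, 3+1i, -2]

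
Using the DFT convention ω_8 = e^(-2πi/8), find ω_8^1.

ω_8^1 = e^(-2πi·1/8)
= cos(-2π·1/8) + i·sin(-2π·1/8)
= cos(-2π/8) + i·sin(-2π/8)

ω_8^1 = cos(-2π/8) + i·sin(-2π/8) = 0.7071-0.7071i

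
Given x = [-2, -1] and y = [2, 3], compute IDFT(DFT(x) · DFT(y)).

(x ⊛ y)[n] = Σ(m=0 to 1) x[m] · y[(n-m) mod 2]

Computing each output sample:
(x ⊛ y)[0] = -7
(x ⊛ y)[1] = -8

x ⊛ y = [-7, -8]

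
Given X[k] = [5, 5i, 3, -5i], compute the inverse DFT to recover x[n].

x[n] = (1/4) Σ(k=0 to 3) X[k] · e^(2πikn/4)

Computing each x[n]:
x[0] = 2
x[1] = -2
x[2] = 2
x[3] = 3

x = [2, -2, 2, 3]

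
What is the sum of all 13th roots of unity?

Sum of all nth roots of unity equals 0 for n > 1 (geometric series with r ≠ 1).

0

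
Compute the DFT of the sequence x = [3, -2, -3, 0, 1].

X[k] = Σ(n=0 to 4) x[n] · ω_5^(nk)
where ω_5 = e^(-2πi/5)

Computing each X[k]:
X[0] = -1
X[1] = 5.1180+4.6165i
X[2] = 2.8820-1.0898i
X[3] = 2.8820+1.0898i
X[4] = 5.1180-4.6165i

X = [-1, 5.1180+4.6165i, 2.8820-1.0898i, 2.8820+1.0898i, 5.1180-4.6165i]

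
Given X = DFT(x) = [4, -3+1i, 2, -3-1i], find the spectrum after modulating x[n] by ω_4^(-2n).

Modulation property: DFT(ω_4^(-2n)·x[n]) = X[(k-2) mod 4], so circularly shift X by 2 positions.

X[k-2] = [2, -3-1i, 4, -3+1i]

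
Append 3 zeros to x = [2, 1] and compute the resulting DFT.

Original 2-point DFT: [3, 1]
Zero-padded 5-point DFT provides frequency interpolation.

DFT_5([x, 0, ...]) = [3, 2.3090-0.9511i, 1.1910-0.5878i, 1.1910+0.5878i, 2.3090+0.9511i]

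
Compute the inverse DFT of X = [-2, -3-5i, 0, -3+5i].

x[n] = (1/4) Σ(k=0 to 3) X[k] · e^(2πikn/4)

Computing each x[n]:
x[0] = -2
x[1] = 2
x[2] = 1
x[3] = -3

x = [-2, 2, 1, -3]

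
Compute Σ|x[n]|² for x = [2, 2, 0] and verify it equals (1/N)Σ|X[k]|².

Time domain:
Σ|x[n]|² = |2|² + |2|² + |0|² = 8.0000

Frequency domain:
(1/3)Σ|X[k]|² = (1/3)(|4|² + |1.0000-1.7321i|² + |1.0000+1.7321i|²) = (1/3)·24.0000 = 8.0000

Both sides agree, confirming Parseval's theorem.

Σ|x[n]|² = (1/N)Σ|X[k]|² = 8.0000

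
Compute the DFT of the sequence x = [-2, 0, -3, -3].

X[k] = Σ(n=0 to 3) x[n] · ω_4^(nk)
where ω_4 = e^(-2πi/4)

Computing each X[k]:
X[0] = -8
X[1] = 1-3i
X[2] = -2
X[3] = 1+3i

X = [-8, 1-3i, -2, 1+3i]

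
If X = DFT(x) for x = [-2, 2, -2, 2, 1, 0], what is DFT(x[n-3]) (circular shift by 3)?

Time shift by 3: X_shifted[k] = ω_6^(3k) · X[k]
Shifted x = [2, 1, 0, -2, 2, -2]

DFT(x[n-3]) = [1, 2.5000-0.8660i, -0.5000-4.3301i, 7, -0.5000+4.3301i, 2.5000+0.8660i]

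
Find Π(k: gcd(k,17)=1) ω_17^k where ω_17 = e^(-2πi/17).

The primitive 17th roots of unity are ω_17^k for k coprime to 17: k ∈ {1, 2, 3, 4, 5, 6, 7, 8, 9, 10, 11, 12, 13, 14, 15, 16}
Their product equals the constant term of the cyclotomic polynomial Φ_17(x) up to sign.
For n ≥ 3, the product of all primitive nth roots of unity is 1. (For n=1 it is 1; for n=2 it is -1.)

1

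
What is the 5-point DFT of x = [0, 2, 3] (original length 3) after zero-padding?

Original 3-point DFT: [5, -2.5000+0.8660i, -2.5000-0.8660i]
Zero-padded 5-point DFT provides frequency interpolation.

DFT_5([x, 0, ...]) = [5, -1.8090-3.6655i, -0.6910+1.6776i, -0.6910-1.6776i, -1.8090+3.6655i]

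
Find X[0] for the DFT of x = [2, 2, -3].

X[0] = Σ(n=0 to 2) x[n] · ω_3^0 = Σ x[n]
= (2) + (2) + (-3)

X[0] = 1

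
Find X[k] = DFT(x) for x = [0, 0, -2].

X[k] = Σ(n=0 to 2) x[n] · ω_3^(nk)
where ω_3 = e^(-2πi/3)

Computing each X[k]:
X[0] = -2
X[1] = 1.0000-1.7321i
X[2] = 1.0000+1.7321i

X = [-2, 1.0000-1.7321i, 1.0000+1.7321i]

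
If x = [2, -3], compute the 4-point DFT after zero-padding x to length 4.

Original 2-point DFT: [-1, 5]
Zero-padded 4-point DFT provides frequency interpolation.

DFT_4([x, 0, ...]) = [-1, 2+3i, 5, 2-3i]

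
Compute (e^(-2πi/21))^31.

Since ω_21^21 = 1, powers reduce modulo 21.
31 mod 21 = 10
So ω_21^31 = ω_21^10 = e^(-2πi·10/21)

ω_21^31 = ω_21^10 = -0.9888-0.1490i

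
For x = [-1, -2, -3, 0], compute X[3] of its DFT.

X[3] = Σ(n=0 to 3) x[n] · ω_4^(3n) where ω_4 = e^(-2πi/4)
= (-1)·ω_4^0 + (-2)·ω_4^3 + (-3)·ω_4^6 + (0)·ω_4^9

X[3] = 2-2i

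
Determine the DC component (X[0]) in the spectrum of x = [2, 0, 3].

X[0] = Σ(n=0 to 2) x[n] · ω_3^0 = Σ x[n]
= (2) + (0) + (3)

X[0] = 5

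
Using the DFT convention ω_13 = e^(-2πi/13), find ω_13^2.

ω_13^2 = e^(-2πi·2/13)
= cos(-2π·2/13) + i·sin(-2π·2/13)
= cos(-4π/13) + i·sin(-4π/13)

ω_13^2 = cos(-4π/13) + i·sin(-4π/13) = 0.5681-0.8230i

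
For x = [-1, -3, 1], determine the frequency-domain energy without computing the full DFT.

Parseval: Σ|x[n]|² = (1/N)Σ|X[k]|², so Σ|X[k]|² = N·Σ|x[n]|² = 3·11.0000

Σ|X[k]|² = N·Σ|x[n]|² = 3·11.0000 = 33.0000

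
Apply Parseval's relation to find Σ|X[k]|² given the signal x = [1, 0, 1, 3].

Parseval: Σ|x[n]|² = (1/N)Σ|X[k]|², so Σ|X[k]|² = N·Σ|x[n]|² = 4·11.0000

Σ|X[k]|² = N·Σ|x[n]|² = 4·11.0000 = 44.0000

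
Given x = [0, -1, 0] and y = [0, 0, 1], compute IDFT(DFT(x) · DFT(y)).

(x ⊛ y)[n] = Σ(m=0 to 2) x[m] · y[(n-m) mod 3]

Computing each output sample:
(x ⊛ y)[0] = -1
(x ⊛ y)[1] = 0
(x ⊛ y)[2] = 0

x ⊛ y = [-1, 0, 0]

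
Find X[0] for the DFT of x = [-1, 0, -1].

X[0] = Σ(n=0 to 2) x[n] · ω_3^0 = Σ x[n]
= (-1) + (0) + (-1)

X[0] = -2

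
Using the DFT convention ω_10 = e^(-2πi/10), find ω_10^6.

ω_10^6 = e^(-2πi·6/10)
= cos(-2π·6/10) + i·sin(-2π·6/10)
= cos(-12π/10) + i·sin(-12π/10)

ω_10^6 = cos(-12π/10) + i·sin(-12π/10) = -0.8090+0.5878i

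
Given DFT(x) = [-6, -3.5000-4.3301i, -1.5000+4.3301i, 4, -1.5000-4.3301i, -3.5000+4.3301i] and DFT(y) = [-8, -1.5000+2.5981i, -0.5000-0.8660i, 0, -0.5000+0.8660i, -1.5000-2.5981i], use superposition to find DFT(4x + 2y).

By linearity: DFT(4x + 2y) = 4·DFT(x) + 2·DFT(y)
= 4·[-6, -3.5000-4.3301i, -1.5000+4.3301i, 4, -1.5000-4.3301i, -3.5000+4.3301i] + 2·[-8, -1.5000+2.5981i, -0.5000-0.8660i, 0, -0.5000+0.8660i, -1.5000-2.5981i]

Computing element-wise:
Z[0] = 4·(-6) + 2·(-8) = -40
Z[1] = 4·(-3.5000-4.3301i) + 2·(-1.5000+2.5981i) = -17.0000-12.1242i
Z[2] = 4·(-1.5000+4.3301i) + 2·(-0.5000-0.8660i) = -7.0000+15.5884i
Z[3] = 4·(4) + 2·(0) = 16
Z[4] = 4·(-1.5000-4.3301i) + 2·(-0.5000+0.8660i) = -7.0000-15.5884i
Z[5] = 4·(-3.5000+4.3301i) + 2·(-1.5000-2.5981i) = -17.0000+12.1242i

DFT(4x + 2y) = 4·X + 2·Y = [-40, -17.0000-12.1242i, -7.0000+15.5884i, 16, -7.0000-15.5884i, -17.0000+12.1242i]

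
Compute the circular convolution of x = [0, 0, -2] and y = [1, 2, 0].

(x ⊛ y)[n] = Σ(m=0 to 2) x[m] · y[(n-m) mod 3]

Computing each output sample:
(x ⊛ y)[0] = -4
(x ⊛ y)[1] = 0
(x ⊛ y)[2] = -2

x ⊛ y = [-4, 0, -2]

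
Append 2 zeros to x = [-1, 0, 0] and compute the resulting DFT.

Original 3-point DFT: [-1, -1, -1]
Zero-padded 5-point DFT provides frequency interpolation.

DFT_5([x, 0, ...]) = [-1, -1, -1, -1, -1]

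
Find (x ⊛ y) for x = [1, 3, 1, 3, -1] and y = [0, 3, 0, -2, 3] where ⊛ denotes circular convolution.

(x ⊛ y)[n] = Σ(m=0 to 4) x[m] · y[(n-m) mod 5]

Computing each output sample:
(x ⊛ y)[0] = 4
(x ⊛ y)[1] = 0
(x ⊛ y)[2] = 20
(x ⊛ y)[3] = -2
(x ⊛ y)[4] = 6

x ⊛ y = [4, 0, 20, -2, 6]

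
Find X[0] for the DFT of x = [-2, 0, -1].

X[0] = Σ(n=0 to 2) x[n] · ω_3^0 = Σ x[n]
= (-2) + (0) + (-1)

X[0] = -3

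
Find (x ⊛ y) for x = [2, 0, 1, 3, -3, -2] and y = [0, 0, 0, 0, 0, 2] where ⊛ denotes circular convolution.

(x ⊛ y)[n] = Σ(m=0 to 5) x[m] · y[(n-m) mod 6]

Computing each output sample:
(x ⊛ y)[0] = 0
(x ⊛ y)[1] = 2
(x ⊛ y)[2] = 6
(x ⊛ y)[3] = -6
(x ⊛ y)[4] = -4
(x ⊛ y)[5] = 4

x ⊛ y = [0, 2, 6, -6, -4, 4]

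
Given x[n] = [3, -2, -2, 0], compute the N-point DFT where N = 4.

X[k] = Σ(n=0 to 3) x[n] · ω_4^(nk)
where ω_4 = e^(-2πi/4)

Computing each X[k]:
X[0] = -1
X[1] = 5+2i
X[2] = 3
X[3] = 5-2i

X = [-1, 5+2i, 3, 5-2i]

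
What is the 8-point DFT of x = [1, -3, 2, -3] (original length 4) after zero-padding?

Original 4-point DFT: [-3, -1, 9, -1]
Zero-padded 8-point DFT provides frequency interpolation.

DFT_8([x, 0, ...]) = [-3, 1.0000+2.2426i, -1, 1.0000+6.2426i, 9, 1.0000-6.2426i, -1, 1.0000-2.2426i]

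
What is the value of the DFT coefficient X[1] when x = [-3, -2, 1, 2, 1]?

X[1] = Σ(n=0 to 4) x[n] · ω_5^(1n) where ω_5 = e^(-2πi/5)
= (-3)·ω_5^0 + (-2)·ω_5^1 + (1)·ω_5^2 + (2)·ω_5^3 + (1)·ω_5^4

X[1] = -5.7361+3.4410i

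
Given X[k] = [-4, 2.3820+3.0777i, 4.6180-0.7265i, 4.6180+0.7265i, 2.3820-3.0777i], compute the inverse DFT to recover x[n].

x[n] = (1/5) Σ(k=0 to 4) X[k] · e^(2πikn/5)

Computing each x[n]:
x[0] = 2
x[1] = -3
x[2] = -2
x[3] = 0
x[4] = -1

x = [2, -3, -2, 0, -1]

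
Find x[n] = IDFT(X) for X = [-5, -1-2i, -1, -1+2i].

x[n] = (1/4) Σ(k=0 to 3) X[k] · e^(2πikn/4)

Computing each x[n]:
x[0] = -2
x[1] = 0
x[2] = -1
x[3] = -2

x = [-2, 0, -1, -2]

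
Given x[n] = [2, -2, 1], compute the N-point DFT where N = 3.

X[k] = Σ(n=0 to 2) x[n] · ω_3^(nk)
where ω_3 = e^(-2πi/3)

Computing each X[k]:
X[0] = 1
X[1] = 2.5000+2.5981i
X[2] = 2.5000-2.5981i

X = [1, 2.5000+2.5981i, 2.5000-2.5981i]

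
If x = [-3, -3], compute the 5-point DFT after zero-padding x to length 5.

Original 2-point DFT: [-6, 0]
Zero-padded 5-point DFT provides frequency interpolation.

DFT_5([x, 0, ...]) = [-6, -3.9271+2.8532i, -0.5729+1.7634i, -0.5729-1.7634i, -3.9271-2.8532i]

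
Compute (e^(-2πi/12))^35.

Since ω_12^12 = 1, powers reduce modulo 12.
35 mod 12 = 11
So ω_12^35 = ω_12^11 = e^(-2πi·11/12)

ω_12^35 = ω_12^11 = 0.8660+0.5000i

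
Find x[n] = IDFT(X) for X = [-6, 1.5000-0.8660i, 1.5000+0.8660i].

x[n] = (1/3) Σ(k=0 to 2) X[k] · e^(2πikn/3)

Computing each x[n]:
x[0] = -1
x[1] = -2
x[2] = -3

x = [-1, -2, -3]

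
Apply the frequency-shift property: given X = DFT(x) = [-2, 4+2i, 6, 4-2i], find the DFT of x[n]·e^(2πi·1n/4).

Modulation property: DFT(ω_4^(-1n)·x[n]) = X[(k-1) mod 4], so circularly shift X by 1 positions.

X[k-1] = [4-2i, -2, 4+2i, 6]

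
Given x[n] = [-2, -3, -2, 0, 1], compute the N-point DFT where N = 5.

X[k] = Σ(n=0 to 4) x[n] · ω_5^(nk)
where ω_5 = e^(-2πi/5)

Computing each X[k]:
X[0] = -6
X[1] = -1.0000+4.9798i
X[2] = -1.0000+0.4490i
X[3] = -1.0000-0.4490i
X[4] = -1.0000-4.9798i

X = [-6, -1.0000+4.9798i, -1.0000+0.4490i, -1.0000-0.4490i, -1.0000-4.9798i]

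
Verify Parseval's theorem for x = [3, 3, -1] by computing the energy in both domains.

Time domain:
Σ|x[n]|² = |3|² + |3|² + |-1|² = 19.0000

Frequency domain:
(1/3)Σ|X[k]|² = (1/3)(|5|² + |2.0000-3.4641i|² + |2.0000+3.4641i|²) = (1/3)·57.0000 = 19.0000

Both sides agree, confirming Parseval's theorem.

Σ|x[n]|² = (1/N)Σ|X[k]|² = 19.0000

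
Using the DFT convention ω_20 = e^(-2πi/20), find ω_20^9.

ω_20^9 = e^(-2πi·9/20)
= cos(-2π·9/20) + i·sin(-2π·9/20)
= cos(-18π/20) + i·sin(-18π/20)

ω_20^9 = cos(-18π/20) + i·sin(-18π/20) = -0.9511-0.3090i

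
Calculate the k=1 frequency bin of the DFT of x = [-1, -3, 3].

X[1] = Σ(n=0 to 2) x[n] · ω_3^(1n) where ω_3 = e^(-2πi/3)
= (-1)·ω_3^0 + (-3)·ω_3^1 + (3)·ω_3^2

X[1] = -1.0000+5.1962i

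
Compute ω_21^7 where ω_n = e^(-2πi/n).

ω_21^7 = e^(-2πi·7/21)
= cos(-2π·7/21) + i·sin(-2π·7/21)
= cos(-14π/21) + i·sin(-14π/21)

ω_21^7 = cos(-14π/21) + i·sin(-14π/21) = -0.5000-0.8660i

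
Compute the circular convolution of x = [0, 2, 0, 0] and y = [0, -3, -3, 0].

(x ⊛ y)[n] = Σ(m=0 to 3) x[m] · y[(n-m) mod 4]

Computing each output sample:
(x ⊛ y)[0] = 0
(x ⊛ y)[1] = 0
(x ⊛ y)[2] = -6
(x ⊛ y)[3] = -6

x ⊛ y = [0, 0, -6, -6]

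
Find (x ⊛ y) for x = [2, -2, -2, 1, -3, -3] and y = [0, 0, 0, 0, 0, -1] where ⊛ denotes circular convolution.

(x ⊛ y)[n] = Σ(m=0 to 5) x[m] · y[(n-m) mod 6]

Computing each output sample:
(x ⊛ y)[0] = 2
(x ⊛ y)[1] = 2
(x ⊛ y)[2] = -1
(x ⊛ y)[3] = 3
(x ⊛ y)[4] = 3
(x ⊛ y)[5] = -2

x ⊛ y = [2, 2, -1, 3, 3, -2]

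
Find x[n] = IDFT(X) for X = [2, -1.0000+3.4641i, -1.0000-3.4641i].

x[n] = (1/3) Σ(k=0 to 2) X[k] · e^(2πikn/3)

Computing each x[n]:
x[0] = 0
x[1] = -1
x[2] = 3

x = [0, -1, 3]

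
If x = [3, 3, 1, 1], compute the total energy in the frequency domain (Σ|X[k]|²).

Parseval: Σ|x[n]|² = (1/N)Σ|X[k]|², so Σ|X[k]|² = N·Σ|x[n]|² = 4·20.0000

Σ|X[k]|² = N·Σ|x[n]|² = 4·20.0000 = 80.0000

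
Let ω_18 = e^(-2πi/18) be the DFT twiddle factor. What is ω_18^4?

ω_18^4 = e^(-2πi·4/18)
= cos(-2π·4/18) + i·sin(-2π·4/18)
= cos(-8π/18) + i·sin(-8π/18)

ω_18^4 = cos(-8π/18) + i·sin(-8π/18) = 0.1736-0.9848i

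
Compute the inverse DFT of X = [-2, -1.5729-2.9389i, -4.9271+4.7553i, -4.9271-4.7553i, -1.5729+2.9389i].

x[n] = (1/5) Σ(k=0 to 4) X[k] · e^(2πikn/5)

Computing each x[n]:
x[0] = -3
x[1] = 1
x[2] = 2
x[3] = -3
x[4] = 1

x = [-3, 1, 2, -3, 1]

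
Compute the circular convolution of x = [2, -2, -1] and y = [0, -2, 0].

(x ⊛ y)[n] = Σ(m=0 to 2) x[m] · y[(n-m) mod 3]

Computing each output sample:
(x ⊛ y)[0] = 2
(x ⊛ y)[1] = -4
(x ⊛ y)[2] = 4

x ⊛ y = [2, -4, 4]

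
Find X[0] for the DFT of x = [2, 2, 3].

X[0] = Σ(n=0 to 2) x[n] · ω_3^0 = Σ x[n]
= (2) + (2) + (3)

X[0] = 7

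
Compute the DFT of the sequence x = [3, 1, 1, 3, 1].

X[k] = Σ(n=0 to 4) x[n] · ω_5^(nk)
where ω_5 = e^(-2πi/5)

Computing each X[k]:
X[0] = 9
X[1] = 0.3820+1.1756i
X[2] = 2.6180-1.9021i
X[3] = 2.6180+1.9021i
X[4] = 0.3820-1.1756i

X = [9, 0.3820+1.1756i, 2.6180-1.9021i, 2.6180+1.9021i, 0.3820-1.1756i]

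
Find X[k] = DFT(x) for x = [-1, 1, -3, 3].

X[k] = Σ(n=0 to 3) x[n] · ω_4^(nk)
where ω_4 = e^(-2πi/4)

Computing each X[k]:
X[0] = 0
X[1] = 2+2i
X[2] = -8
X[3] = 2-2i

X = [0, 2+2i, -8, 2-2i]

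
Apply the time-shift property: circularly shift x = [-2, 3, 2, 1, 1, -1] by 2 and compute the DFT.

Time shift by 2: X_shifted[k] = ω_6^(2k) · X[k]
Shifted x = [1, -1, -2, 3, 2, 1]

DFT(x[n-2]) = [4, -2.0000+5.1962i, 4.0000-1.7321i, -2, 4.0000+1.7321i, -2.0000-5.1962i]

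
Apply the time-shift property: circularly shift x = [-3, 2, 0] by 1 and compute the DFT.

Time shift by 1: X_shifted[k] = ω_3^(1k) · X[k]
Shifted x = [0, -3, 2]

DFT(x[n-1]) = [-1, 0.5000+4.3301i, 0.5000-4.3301i]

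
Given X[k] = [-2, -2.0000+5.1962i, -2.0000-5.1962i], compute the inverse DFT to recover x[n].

x[n] = (1/3) Σ(k=0 to 2) X[k] · e^(2πikn/3)

Computing each x[n]:
x[0] = -2
x[1] = -3
x[2] = 3

x = [-2, -3, 3]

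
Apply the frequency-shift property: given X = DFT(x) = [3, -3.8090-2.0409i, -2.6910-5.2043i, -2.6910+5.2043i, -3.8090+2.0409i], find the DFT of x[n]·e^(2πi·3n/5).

Modulation property: DFT(ω_5^(-3n)·x[n]) = X[(k-3) mod 5], so circularly shift X by 3 positions.

X[k-3] = [-2.6910-5.2043i, -2.6910+5.2043i, -3.8090+2.0409i, 3, -3.8090-2.0409i]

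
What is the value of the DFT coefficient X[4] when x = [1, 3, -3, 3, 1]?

X[4] = Σ(n=0 to 4) x[n] · ω_5^(4n) where ω_5 = e^(-2πi/5)
= (1)·ω_5^0 + (3)·ω_5^4 + (-3)·ω_5^8 + (3)·ω_5^12 + (1)·ω_5^16

X[4] = 2.2361-1.6246i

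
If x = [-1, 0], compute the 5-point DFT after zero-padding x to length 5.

Original 2-point DFT: [-1, -1]
Zero-padded 5-point DFT provides frequency interpolation.

DFT_5([x, 0, ...]) = [-1, -1, -1, -1, -1]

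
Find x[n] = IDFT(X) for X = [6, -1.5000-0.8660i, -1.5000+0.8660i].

x[n] = (1/3) Σ(k=0 to 2) X[k] · e^(2πikn/3)

Computing each x[n]:
x[0] = 1
x[1] = 3
x[2] = 2

x = [1, 3, 2]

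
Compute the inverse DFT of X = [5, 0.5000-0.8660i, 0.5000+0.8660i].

x[n] = (1/3) Σ(k=0 to 2) X[k] · e^(2πikn/3)

Computing each x[n]:
x[0] = 2
x[1] = 2
x[2] = 1

x = [2, 2, 1]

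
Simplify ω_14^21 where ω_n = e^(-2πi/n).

Since ω_14^14 = 1, powers reduce modulo 14.
21 mod 14 = 7
So ω_14^21 = ω_14^7 = e^(-2πi·7/14)

ω_14^21 = ω_14^7 = -1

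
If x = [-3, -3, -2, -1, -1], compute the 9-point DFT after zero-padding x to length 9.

Original 5-point DFT: [-10, -1.8090+2.4899i, -0.6910+0.2245i, -0.6910-0.2245i, -1.8090-2.4899i]
Zero-padded 9-point DFT provides frequency interpolation.

DFT_9([x, 0, ...]) = [-10, -4.2057+5.1060i, -1.9076+2.1297i, -1.0000+1.7321i, -1.3867-0.3783i, -1.3867+0.3783i, -1.0000-1.7321i, -1.9076-2.1297i, -4.2057-5.1060i]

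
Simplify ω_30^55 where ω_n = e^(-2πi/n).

Since ω_30^30 = 1, powers reduce modulo 30.
55 mod 30 = 25
So ω_30^55 = ω_30^25 = e^(-2πi·25/30)

ω_30^55 = ω_30^25 = 0.5000+0.8660i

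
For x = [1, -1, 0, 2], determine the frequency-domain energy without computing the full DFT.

Parseval: Σ|x[n]|² = (1/N)Σ|X[k]|², so Σ|X[k]|² = N·Σ|x[n]|² = 4·6.0000

Σ|X[k]|² = N·Σ|x[n]|² = 4·6.0000 = 24.0000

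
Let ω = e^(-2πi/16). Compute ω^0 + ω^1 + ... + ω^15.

Sum of all nth roots of unity equals 0 for n > 1 (geometric series with r ≠ 1).

0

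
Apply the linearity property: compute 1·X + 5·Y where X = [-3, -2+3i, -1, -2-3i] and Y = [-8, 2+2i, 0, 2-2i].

By linearity: DFT(1x + 5y) = 1·DFT(x) + 5·DFT(y)
= 1·[-3, -2+3i, -1, -2-3i] + 5·[-8, 2+2i, 0, 2-2i]

Computing element-wise:
Z[0] = 1·(-3) + 5·(-8) = -43
Z[1] = 1·(-2+3i) + 5·(2+2i) = 8+13i
Z[2] = 1·(-1) + 5·(0) = -1
Z[3] = 1·(-2-3i) + 5·(2-2i) = 8-13i

DFT(1x + 5y) = 1·X + 5·Y = [-43, 8+13i, -1, 8-13i]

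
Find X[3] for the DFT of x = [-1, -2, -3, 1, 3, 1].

X[3] = Σ(n=0 to 5) x[n] · ω_6^(3n) where ω_6 = e^(-2πi/6)
= (-1)·ω_6^0 + (-2)·ω_6^3 + (-3)·ω_6^6 + (1)·ω_6^9 + (3)·ω_6^12 + (1)·ω_6^15

X[3] = -1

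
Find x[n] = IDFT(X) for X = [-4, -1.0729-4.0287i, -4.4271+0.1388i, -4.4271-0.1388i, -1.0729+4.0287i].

x[n] = (1/5) Σ(k=0 to 4) X[k] · e^(2πikn/5)

Computing each x[n]:
x[0] = -3
x[1] = 2
x[2] = 0
x[3] = -2
x[4] = -1

x = [-3, 2, 0, -2, -1]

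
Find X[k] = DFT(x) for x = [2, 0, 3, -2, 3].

X[k] = Σ(n=0 to 4) x[n] · ω_5^(nk)
where ω_5 = e^(-2πi/5)

Computing each X[k]:
X[0] = 6
X[1] = 2.1180-0.0858i
X[2] = -0.1180+6.5186i
X[3] = -0.1180-6.5186i
X[4] = 2.1180+0.0858i

X = [6, 2.1180-0.0858i, -0.1180+6.5186i, -0.1180-6.5186i, 2.1180+0.0858i]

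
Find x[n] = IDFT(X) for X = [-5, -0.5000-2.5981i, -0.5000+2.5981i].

x[n] = (1/3) Σ(k=0 to 2) X[k] · e^(2πikn/3)

Computing each x[n]:
x[0] = -2
x[1] = 0
x[2] = -3

x = [-2, 0, -3]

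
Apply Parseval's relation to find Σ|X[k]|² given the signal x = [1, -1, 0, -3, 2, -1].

Parseval: Σ|x[n]|² = (1/N)Σ|X[k]|², so Σ|X[k]|² = N·Σ|x[n]|² = 6·16.0000

Σ|X[k]|² = N·Σ|x[n]|² = 6·16.0000 = 96.0000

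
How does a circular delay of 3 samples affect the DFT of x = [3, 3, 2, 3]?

Time shift by 3: X_shifted[k] = ω_4^(3k) · X[k]
Shifted x = [3, 2, 3, 3]

DFT(x[n-3]) = [11, 1i, 1, -1i]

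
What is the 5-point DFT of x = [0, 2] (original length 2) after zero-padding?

Original 2-point DFT: [2, -2]
Zero-padded 5-point DFT provides frequency interpolation.

DFT_5([x, 0, ...]) = [2, 0.6180-1.9021i, -1.6180-1.1756i, -1.6180+1.1756i, 0.6180+1.9021i]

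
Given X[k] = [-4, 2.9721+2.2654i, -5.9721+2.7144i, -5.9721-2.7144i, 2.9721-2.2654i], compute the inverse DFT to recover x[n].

x[n] = (1/5) Σ(k=0 to 4) X[k] · e^(2πikn/5)

Computing each x[n]:
x[0] = -2
x[1] = 0
x[2] = -2
x[3] = -3
x[4] = 3

x = [-2, 0, -2, -3, 3]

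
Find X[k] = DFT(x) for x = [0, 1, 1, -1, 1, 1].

X[k] = Σ(n=0 to 5) x[n] · ω_6^(nk)
where ω_6 = e^(-2πi/6)

Computing each X[k]:
X[0] = 3
X[1] = 1
X[2] = -3
X[3] = 1
X[4] = -3
X[5] = 1

X = [3, 1, -3, 1, -3, 1]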